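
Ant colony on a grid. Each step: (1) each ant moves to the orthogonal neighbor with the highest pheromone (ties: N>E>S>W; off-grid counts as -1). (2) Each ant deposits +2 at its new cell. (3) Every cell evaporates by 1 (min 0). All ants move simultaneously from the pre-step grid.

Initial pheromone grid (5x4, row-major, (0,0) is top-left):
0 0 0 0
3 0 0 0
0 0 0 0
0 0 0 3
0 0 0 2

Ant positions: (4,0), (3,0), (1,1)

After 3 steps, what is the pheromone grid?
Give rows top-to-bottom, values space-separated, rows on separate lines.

After step 1: ants at (3,0),(2,0),(1,0)
  0 0 0 0
  4 0 0 0
  1 0 0 0
  1 0 0 2
  0 0 0 1
After step 2: ants at (2,0),(1,0),(2,0)
  0 0 0 0
  5 0 0 0
  4 0 0 0
  0 0 0 1
  0 0 0 0
After step 3: ants at (1,0),(2,0),(1,0)
  0 0 0 0
  8 0 0 0
  5 0 0 0
  0 0 0 0
  0 0 0 0

0 0 0 0
8 0 0 0
5 0 0 0
0 0 0 0
0 0 0 0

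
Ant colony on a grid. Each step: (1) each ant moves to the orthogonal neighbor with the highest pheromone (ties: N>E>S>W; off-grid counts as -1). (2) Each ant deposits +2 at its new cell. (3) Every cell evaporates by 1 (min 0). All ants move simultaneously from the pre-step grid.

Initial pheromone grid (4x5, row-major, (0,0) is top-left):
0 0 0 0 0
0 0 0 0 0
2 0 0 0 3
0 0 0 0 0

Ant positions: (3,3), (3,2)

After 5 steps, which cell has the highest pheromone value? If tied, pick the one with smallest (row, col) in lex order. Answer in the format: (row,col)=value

Step 1: ant0:(3,3)->N->(2,3) | ant1:(3,2)->N->(2,2)
  grid max=2 at (2,4)
Step 2: ant0:(2,3)->E->(2,4) | ant1:(2,2)->E->(2,3)
  grid max=3 at (2,4)
Step 3: ant0:(2,4)->W->(2,3) | ant1:(2,3)->E->(2,4)
  grid max=4 at (2,4)
Step 4: ant0:(2,3)->E->(2,4) | ant1:(2,4)->W->(2,3)
  grid max=5 at (2,4)
Step 5: ant0:(2,4)->W->(2,3) | ant1:(2,3)->E->(2,4)
  grid max=6 at (2,4)
Final grid:
  0 0 0 0 0
  0 0 0 0 0
  0 0 0 5 6
  0 0 0 0 0
Max pheromone 6 at (2,4)

Answer: (2,4)=6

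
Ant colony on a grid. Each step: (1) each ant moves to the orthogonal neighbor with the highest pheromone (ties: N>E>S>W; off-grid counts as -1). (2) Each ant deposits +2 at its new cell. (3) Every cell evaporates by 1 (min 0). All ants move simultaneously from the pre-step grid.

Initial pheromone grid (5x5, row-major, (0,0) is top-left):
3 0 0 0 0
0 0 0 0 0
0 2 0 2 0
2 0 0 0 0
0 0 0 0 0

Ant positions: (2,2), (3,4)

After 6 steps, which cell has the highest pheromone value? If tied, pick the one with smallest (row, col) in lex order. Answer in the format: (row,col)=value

Step 1: ant0:(2,2)->E->(2,3) | ant1:(3,4)->N->(2,4)
  grid max=3 at (2,3)
Step 2: ant0:(2,3)->E->(2,4) | ant1:(2,4)->W->(2,3)
  grid max=4 at (2,3)
Step 3: ant0:(2,4)->W->(2,3) | ant1:(2,3)->E->(2,4)
  grid max=5 at (2,3)
Step 4: ant0:(2,3)->E->(2,4) | ant1:(2,4)->W->(2,3)
  grid max=6 at (2,3)
Step 5: ant0:(2,4)->W->(2,3) | ant1:(2,3)->E->(2,4)
  grid max=7 at (2,3)
Step 6: ant0:(2,3)->E->(2,4) | ant1:(2,4)->W->(2,3)
  grid max=8 at (2,3)
Final grid:
  0 0 0 0 0
  0 0 0 0 0
  0 0 0 8 6
  0 0 0 0 0
  0 0 0 0 0
Max pheromone 8 at (2,3)

Answer: (2,3)=8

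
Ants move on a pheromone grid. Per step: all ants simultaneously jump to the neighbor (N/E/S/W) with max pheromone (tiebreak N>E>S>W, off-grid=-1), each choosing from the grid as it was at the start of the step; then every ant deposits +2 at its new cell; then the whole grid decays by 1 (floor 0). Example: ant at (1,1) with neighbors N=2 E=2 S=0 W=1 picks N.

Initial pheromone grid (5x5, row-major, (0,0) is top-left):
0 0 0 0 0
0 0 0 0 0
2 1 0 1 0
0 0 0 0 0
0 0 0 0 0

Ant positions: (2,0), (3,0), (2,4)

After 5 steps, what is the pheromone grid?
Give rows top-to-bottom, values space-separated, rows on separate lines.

After step 1: ants at (2,1),(2,0),(2,3)
  0 0 0 0 0
  0 0 0 0 0
  3 2 0 2 0
  0 0 0 0 0
  0 0 0 0 0
After step 2: ants at (2,0),(2,1),(1,3)
  0 0 0 0 0
  0 0 0 1 0
  4 3 0 1 0
  0 0 0 0 0
  0 0 0 0 0
After step 3: ants at (2,1),(2,0),(2,3)
  0 0 0 0 0
  0 0 0 0 0
  5 4 0 2 0
  0 0 0 0 0
  0 0 0 0 0
After step 4: ants at (2,0),(2,1),(1,3)
  0 0 0 0 0
  0 0 0 1 0
  6 5 0 1 0
  0 0 0 0 0
  0 0 0 0 0
After step 5: ants at (2,1),(2,0),(2,3)
  0 0 0 0 0
  0 0 0 0 0
  7 6 0 2 0
  0 0 0 0 0
  0 0 0 0 0

0 0 0 0 0
0 0 0 0 0
7 6 0 2 0
0 0 0 0 0
0 0 0 0 0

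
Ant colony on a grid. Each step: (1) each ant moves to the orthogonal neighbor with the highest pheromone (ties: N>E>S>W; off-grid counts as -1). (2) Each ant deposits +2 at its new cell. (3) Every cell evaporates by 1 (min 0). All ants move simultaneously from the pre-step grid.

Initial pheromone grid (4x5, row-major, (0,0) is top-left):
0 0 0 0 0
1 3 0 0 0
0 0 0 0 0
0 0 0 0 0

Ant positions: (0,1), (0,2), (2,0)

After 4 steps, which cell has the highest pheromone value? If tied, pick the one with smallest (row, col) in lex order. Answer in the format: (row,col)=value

Answer: (1,1)=7

Derivation:
Step 1: ant0:(0,1)->S->(1,1) | ant1:(0,2)->E->(0,3) | ant2:(2,0)->N->(1,0)
  grid max=4 at (1,1)
Step 2: ant0:(1,1)->W->(1,0) | ant1:(0,3)->E->(0,4) | ant2:(1,0)->E->(1,1)
  grid max=5 at (1,1)
Step 3: ant0:(1,0)->E->(1,1) | ant1:(0,4)->S->(1,4) | ant2:(1,1)->W->(1,0)
  grid max=6 at (1,1)
Step 4: ant0:(1,1)->W->(1,0) | ant1:(1,4)->N->(0,4) | ant2:(1,0)->E->(1,1)
  grid max=7 at (1,1)
Final grid:
  0 0 0 0 1
  5 7 0 0 0
  0 0 0 0 0
  0 0 0 0 0
Max pheromone 7 at (1,1)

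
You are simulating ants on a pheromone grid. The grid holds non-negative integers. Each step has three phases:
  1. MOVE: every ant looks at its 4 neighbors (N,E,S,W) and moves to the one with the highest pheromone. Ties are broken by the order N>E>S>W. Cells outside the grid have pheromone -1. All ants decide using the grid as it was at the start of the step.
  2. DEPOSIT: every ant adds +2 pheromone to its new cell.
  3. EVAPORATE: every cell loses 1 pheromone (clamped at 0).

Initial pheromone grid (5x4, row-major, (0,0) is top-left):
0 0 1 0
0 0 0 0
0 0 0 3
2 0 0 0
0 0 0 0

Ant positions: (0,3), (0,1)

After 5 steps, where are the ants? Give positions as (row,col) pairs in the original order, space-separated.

Step 1: ant0:(0,3)->W->(0,2) | ant1:(0,1)->E->(0,2)
  grid max=4 at (0,2)
Step 2: ant0:(0,2)->E->(0,3) | ant1:(0,2)->E->(0,3)
  grid max=3 at (0,2)
Step 3: ant0:(0,3)->W->(0,2) | ant1:(0,3)->W->(0,2)
  grid max=6 at (0,2)
Step 4: ant0:(0,2)->E->(0,3) | ant1:(0,2)->E->(0,3)
  grid max=5 at (0,2)
Step 5: ant0:(0,3)->W->(0,2) | ant1:(0,3)->W->(0,2)
  grid max=8 at (0,2)

(0,2) (0,2)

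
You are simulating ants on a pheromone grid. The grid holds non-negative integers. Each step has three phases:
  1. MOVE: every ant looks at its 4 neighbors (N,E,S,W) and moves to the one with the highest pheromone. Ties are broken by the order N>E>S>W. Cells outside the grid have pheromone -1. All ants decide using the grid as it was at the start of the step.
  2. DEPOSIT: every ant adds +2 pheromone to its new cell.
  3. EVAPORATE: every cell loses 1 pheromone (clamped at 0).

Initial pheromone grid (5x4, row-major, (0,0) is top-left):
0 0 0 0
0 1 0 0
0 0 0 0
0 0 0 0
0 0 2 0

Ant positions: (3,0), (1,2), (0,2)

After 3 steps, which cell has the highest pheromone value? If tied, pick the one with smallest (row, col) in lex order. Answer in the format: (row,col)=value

Step 1: ant0:(3,0)->N->(2,0) | ant1:(1,2)->W->(1,1) | ant2:(0,2)->E->(0,3)
  grid max=2 at (1,1)
Step 2: ant0:(2,0)->N->(1,0) | ant1:(1,1)->N->(0,1) | ant2:(0,3)->S->(1,3)
  grid max=1 at (0,1)
Step 3: ant0:(1,0)->E->(1,1) | ant1:(0,1)->S->(1,1) | ant2:(1,3)->N->(0,3)
  grid max=4 at (1,1)
Final grid:
  0 0 0 1
  0 4 0 0
  0 0 0 0
  0 0 0 0
  0 0 0 0
Max pheromone 4 at (1,1)

Answer: (1,1)=4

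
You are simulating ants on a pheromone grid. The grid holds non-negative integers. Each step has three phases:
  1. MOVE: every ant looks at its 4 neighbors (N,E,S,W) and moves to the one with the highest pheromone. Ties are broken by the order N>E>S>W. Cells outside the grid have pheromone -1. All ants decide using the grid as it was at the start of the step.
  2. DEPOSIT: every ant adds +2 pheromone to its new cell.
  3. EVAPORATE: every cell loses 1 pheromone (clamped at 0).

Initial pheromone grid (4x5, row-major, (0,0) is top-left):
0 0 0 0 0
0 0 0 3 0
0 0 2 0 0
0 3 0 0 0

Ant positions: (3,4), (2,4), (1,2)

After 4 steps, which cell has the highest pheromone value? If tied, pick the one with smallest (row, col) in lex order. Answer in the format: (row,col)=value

Step 1: ant0:(3,4)->N->(2,4) | ant1:(2,4)->N->(1,4) | ant2:(1,2)->E->(1,3)
  grid max=4 at (1,3)
Step 2: ant0:(2,4)->N->(1,4) | ant1:(1,4)->W->(1,3) | ant2:(1,3)->E->(1,4)
  grid max=5 at (1,3)
Step 3: ant0:(1,4)->W->(1,3) | ant1:(1,3)->E->(1,4) | ant2:(1,4)->W->(1,3)
  grid max=8 at (1,3)
Step 4: ant0:(1,3)->E->(1,4) | ant1:(1,4)->W->(1,3) | ant2:(1,3)->E->(1,4)
  grid max=9 at (1,3)
Final grid:
  0 0 0 0 0
  0 0 0 9 8
  0 0 0 0 0
  0 0 0 0 0
Max pheromone 9 at (1,3)

Answer: (1,3)=9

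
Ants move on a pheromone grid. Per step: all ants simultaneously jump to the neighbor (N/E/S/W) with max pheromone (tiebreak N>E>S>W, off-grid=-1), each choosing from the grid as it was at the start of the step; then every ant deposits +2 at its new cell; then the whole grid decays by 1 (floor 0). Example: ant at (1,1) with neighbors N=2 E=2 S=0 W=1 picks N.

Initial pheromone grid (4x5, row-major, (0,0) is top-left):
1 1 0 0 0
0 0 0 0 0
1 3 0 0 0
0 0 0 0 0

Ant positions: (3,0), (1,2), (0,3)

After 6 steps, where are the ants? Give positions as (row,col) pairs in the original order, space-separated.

Step 1: ant0:(3,0)->N->(2,0) | ant1:(1,2)->N->(0,2) | ant2:(0,3)->E->(0,4)
  grid max=2 at (2,0)
Step 2: ant0:(2,0)->E->(2,1) | ant1:(0,2)->E->(0,3) | ant2:(0,4)->S->(1,4)
  grid max=3 at (2,1)
Step 3: ant0:(2,1)->W->(2,0) | ant1:(0,3)->E->(0,4) | ant2:(1,4)->N->(0,4)
  grid max=3 at (0,4)
Step 4: ant0:(2,0)->E->(2,1) | ant1:(0,4)->S->(1,4) | ant2:(0,4)->S->(1,4)
  grid max=3 at (1,4)
Step 5: ant0:(2,1)->W->(2,0) | ant1:(1,4)->N->(0,4) | ant2:(1,4)->N->(0,4)
  grid max=5 at (0,4)
Step 6: ant0:(2,0)->E->(2,1) | ant1:(0,4)->S->(1,4) | ant2:(0,4)->S->(1,4)
  grid max=5 at (1,4)

(2,1) (1,4) (1,4)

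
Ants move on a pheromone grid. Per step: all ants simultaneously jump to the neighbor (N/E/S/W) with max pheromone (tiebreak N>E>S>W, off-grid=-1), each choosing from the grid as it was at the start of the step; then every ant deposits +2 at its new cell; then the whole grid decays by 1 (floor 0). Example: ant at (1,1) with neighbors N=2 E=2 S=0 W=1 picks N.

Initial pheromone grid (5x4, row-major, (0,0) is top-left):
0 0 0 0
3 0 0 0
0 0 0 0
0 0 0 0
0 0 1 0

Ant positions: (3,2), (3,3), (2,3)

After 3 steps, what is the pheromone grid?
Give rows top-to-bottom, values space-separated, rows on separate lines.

After step 1: ants at (4,2),(2,3),(1,3)
  0 0 0 0
  2 0 0 1
  0 0 0 1
  0 0 0 0
  0 0 2 0
After step 2: ants at (3,2),(1,3),(2,3)
  0 0 0 0
  1 0 0 2
  0 0 0 2
  0 0 1 0
  0 0 1 0
After step 3: ants at (4,2),(2,3),(1,3)
  0 0 0 0
  0 0 0 3
  0 0 0 3
  0 0 0 0
  0 0 2 0

0 0 0 0
0 0 0 3
0 0 0 3
0 0 0 0
0 0 2 0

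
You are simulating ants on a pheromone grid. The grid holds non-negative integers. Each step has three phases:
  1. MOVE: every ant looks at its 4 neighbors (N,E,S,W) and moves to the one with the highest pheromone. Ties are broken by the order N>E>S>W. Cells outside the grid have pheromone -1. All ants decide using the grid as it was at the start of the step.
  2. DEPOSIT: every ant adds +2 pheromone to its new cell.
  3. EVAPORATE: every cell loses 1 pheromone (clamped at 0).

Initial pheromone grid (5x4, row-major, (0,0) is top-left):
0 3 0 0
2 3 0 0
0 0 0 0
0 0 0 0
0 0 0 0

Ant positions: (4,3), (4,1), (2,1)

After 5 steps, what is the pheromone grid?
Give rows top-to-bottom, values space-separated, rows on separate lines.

After step 1: ants at (3,3),(3,1),(1,1)
  0 2 0 0
  1 4 0 0
  0 0 0 0
  0 1 0 1
  0 0 0 0
After step 2: ants at (2,3),(2,1),(0,1)
  0 3 0 0
  0 3 0 0
  0 1 0 1
  0 0 0 0
  0 0 0 0
After step 3: ants at (1,3),(1,1),(1,1)
  0 2 0 0
  0 6 0 1
  0 0 0 0
  0 0 0 0
  0 0 0 0
After step 4: ants at (0,3),(0,1),(0,1)
  0 5 0 1
  0 5 0 0
  0 0 0 0
  0 0 0 0
  0 0 0 0
After step 5: ants at (1,3),(1,1),(1,1)
  0 4 0 0
  0 8 0 1
  0 0 0 0
  0 0 0 0
  0 0 0 0

0 4 0 0
0 8 0 1
0 0 0 0
0 0 0 0
0 0 0 0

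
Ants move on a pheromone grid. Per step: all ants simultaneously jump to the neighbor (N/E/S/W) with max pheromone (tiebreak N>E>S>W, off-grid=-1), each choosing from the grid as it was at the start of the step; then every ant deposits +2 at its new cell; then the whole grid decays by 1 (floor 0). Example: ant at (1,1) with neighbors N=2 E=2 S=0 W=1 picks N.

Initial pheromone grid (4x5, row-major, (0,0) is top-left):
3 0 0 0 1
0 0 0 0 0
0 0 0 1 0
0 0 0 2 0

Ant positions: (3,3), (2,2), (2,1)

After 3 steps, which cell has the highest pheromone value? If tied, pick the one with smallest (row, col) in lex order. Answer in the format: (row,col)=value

Step 1: ant0:(3,3)->N->(2,3) | ant1:(2,2)->E->(2,3) | ant2:(2,1)->N->(1,1)
  grid max=4 at (2,3)
Step 2: ant0:(2,3)->S->(3,3) | ant1:(2,3)->S->(3,3) | ant2:(1,1)->N->(0,1)
  grid max=4 at (3,3)
Step 3: ant0:(3,3)->N->(2,3) | ant1:(3,3)->N->(2,3) | ant2:(0,1)->W->(0,0)
  grid max=6 at (2,3)
Final grid:
  2 0 0 0 0
  0 0 0 0 0
  0 0 0 6 0
  0 0 0 3 0
Max pheromone 6 at (2,3)

Answer: (2,3)=6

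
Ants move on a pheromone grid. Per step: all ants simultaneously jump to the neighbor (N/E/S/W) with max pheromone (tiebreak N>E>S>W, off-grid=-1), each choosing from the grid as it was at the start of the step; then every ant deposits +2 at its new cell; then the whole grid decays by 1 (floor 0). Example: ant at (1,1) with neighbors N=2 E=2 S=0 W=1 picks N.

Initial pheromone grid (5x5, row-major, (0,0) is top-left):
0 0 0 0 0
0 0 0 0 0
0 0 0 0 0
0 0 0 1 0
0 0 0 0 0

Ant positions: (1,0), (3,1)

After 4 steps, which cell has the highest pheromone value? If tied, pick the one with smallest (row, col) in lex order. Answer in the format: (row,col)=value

Step 1: ant0:(1,0)->N->(0,0) | ant1:(3,1)->N->(2,1)
  grid max=1 at (0,0)
Step 2: ant0:(0,0)->E->(0,1) | ant1:(2,1)->N->(1,1)
  grid max=1 at (0,1)
Step 3: ant0:(0,1)->S->(1,1) | ant1:(1,1)->N->(0,1)
  grid max=2 at (0,1)
Step 4: ant0:(1,1)->N->(0,1) | ant1:(0,1)->S->(1,1)
  grid max=3 at (0,1)
Final grid:
  0 3 0 0 0
  0 3 0 0 0
  0 0 0 0 0
  0 0 0 0 0
  0 0 0 0 0
Max pheromone 3 at (0,1)

Answer: (0,1)=3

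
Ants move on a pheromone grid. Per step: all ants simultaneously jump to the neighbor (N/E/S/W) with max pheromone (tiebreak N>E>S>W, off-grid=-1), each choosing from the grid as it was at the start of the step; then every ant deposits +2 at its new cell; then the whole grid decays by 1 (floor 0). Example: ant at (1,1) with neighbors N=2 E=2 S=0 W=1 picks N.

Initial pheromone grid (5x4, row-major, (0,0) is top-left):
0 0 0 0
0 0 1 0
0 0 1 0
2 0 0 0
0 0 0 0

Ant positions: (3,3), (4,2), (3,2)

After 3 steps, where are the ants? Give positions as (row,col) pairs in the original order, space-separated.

Step 1: ant0:(3,3)->N->(2,3) | ant1:(4,2)->N->(3,2) | ant2:(3,2)->N->(2,2)
  grid max=2 at (2,2)
Step 2: ant0:(2,3)->W->(2,2) | ant1:(3,2)->N->(2,2) | ant2:(2,2)->E->(2,3)
  grid max=5 at (2,2)
Step 3: ant0:(2,2)->E->(2,3) | ant1:(2,2)->E->(2,3) | ant2:(2,3)->W->(2,2)
  grid max=6 at (2,2)

(2,3) (2,3) (2,2)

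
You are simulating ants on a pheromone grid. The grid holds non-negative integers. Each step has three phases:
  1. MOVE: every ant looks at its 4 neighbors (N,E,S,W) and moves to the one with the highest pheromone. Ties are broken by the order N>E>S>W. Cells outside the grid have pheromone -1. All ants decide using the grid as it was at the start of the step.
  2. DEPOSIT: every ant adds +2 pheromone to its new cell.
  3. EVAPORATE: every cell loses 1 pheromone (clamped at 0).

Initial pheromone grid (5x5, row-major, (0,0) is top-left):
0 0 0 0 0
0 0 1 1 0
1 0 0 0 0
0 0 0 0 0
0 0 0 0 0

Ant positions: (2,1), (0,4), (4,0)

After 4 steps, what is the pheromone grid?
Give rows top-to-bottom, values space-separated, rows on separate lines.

After step 1: ants at (2,0),(1,4),(3,0)
  0 0 0 0 0
  0 0 0 0 1
  2 0 0 0 0
  1 0 0 0 0
  0 0 0 0 0
After step 2: ants at (3,0),(0,4),(2,0)
  0 0 0 0 1
  0 0 0 0 0
  3 0 0 0 0
  2 0 0 0 0
  0 0 0 0 0
After step 3: ants at (2,0),(1,4),(3,0)
  0 0 0 0 0
  0 0 0 0 1
  4 0 0 0 0
  3 0 0 0 0
  0 0 0 0 0
After step 4: ants at (3,0),(0,4),(2,0)
  0 0 0 0 1
  0 0 0 0 0
  5 0 0 0 0
  4 0 0 0 0
  0 0 0 0 0

0 0 0 0 1
0 0 0 0 0
5 0 0 0 0
4 0 0 0 0
0 0 0 0 0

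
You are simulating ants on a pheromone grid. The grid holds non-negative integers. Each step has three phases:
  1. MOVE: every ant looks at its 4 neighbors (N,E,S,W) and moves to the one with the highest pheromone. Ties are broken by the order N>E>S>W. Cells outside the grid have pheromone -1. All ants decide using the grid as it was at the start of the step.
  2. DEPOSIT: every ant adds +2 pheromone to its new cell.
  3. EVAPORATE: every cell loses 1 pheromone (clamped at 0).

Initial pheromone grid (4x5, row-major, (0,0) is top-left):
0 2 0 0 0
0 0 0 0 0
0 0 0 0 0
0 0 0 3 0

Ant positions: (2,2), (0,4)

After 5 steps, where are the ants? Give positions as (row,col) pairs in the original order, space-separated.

Step 1: ant0:(2,2)->N->(1,2) | ant1:(0,4)->S->(1,4)
  grid max=2 at (3,3)
Step 2: ant0:(1,2)->N->(0,2) | ant1:(1,4)->N->(0,4)
  grid max=1 at (0,2)
Step 3: ant0:(0,2)->E->(0,3) | ant1:(0,4)->S->(1,4)
  grid max=1 at (0,3)
Step 4: ant0:(0,3)->E->(0,4) | ant1:(1,4)->N->(0,4)
  grid max=3 at (0,4)
Step 5: ant0:(0,4)->S->(1,4) | ant1:(0,4)->S->(1,4)
  grid max=3 at (1,4)

(1,4) (1,4)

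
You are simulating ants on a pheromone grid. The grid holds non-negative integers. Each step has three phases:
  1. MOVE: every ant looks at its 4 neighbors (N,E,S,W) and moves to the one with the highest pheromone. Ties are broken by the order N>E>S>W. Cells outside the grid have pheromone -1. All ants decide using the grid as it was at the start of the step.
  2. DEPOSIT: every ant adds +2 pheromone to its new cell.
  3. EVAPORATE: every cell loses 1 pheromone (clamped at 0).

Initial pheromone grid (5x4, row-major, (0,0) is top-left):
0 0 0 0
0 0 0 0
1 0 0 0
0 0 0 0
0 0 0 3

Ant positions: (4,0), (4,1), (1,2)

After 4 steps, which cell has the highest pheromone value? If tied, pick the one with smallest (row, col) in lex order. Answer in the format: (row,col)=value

Answer: (3,0)=4

Derivation:
Step 1: ant0:(4,0)->N->(3,0) | ant1:(4,1)->N->(3,1) | ant2:(1,2)->N->(0,2)
  grid max=2 at (4,3)
Step 2: ant0:(3,0)->E->(3,1) | ant1:(3,1)->W->(3,0) | ant2:(0,2)->E->(0,3)
  grid max=2 at (3,0)
Step 3: ant0:(3,1)->W->(3,0) | ant1:(3,0)->E->(3,1) | ant2:(0,3)->S->(1,3)
  grid max=3 at (3,0)
Step 4: ant0:(3,0)->E->(3,1) | ant1:(3,1)->W->(3,0) | ant2:(1,3)->N->(0,3)
  grid max=4 at (3,0)
Final grid:
  0 0 0 1
  0 0 0 0
  0 0 0 0
  4 4 0 0
  0 0 0 0
Max pheromone 4 at (3,0)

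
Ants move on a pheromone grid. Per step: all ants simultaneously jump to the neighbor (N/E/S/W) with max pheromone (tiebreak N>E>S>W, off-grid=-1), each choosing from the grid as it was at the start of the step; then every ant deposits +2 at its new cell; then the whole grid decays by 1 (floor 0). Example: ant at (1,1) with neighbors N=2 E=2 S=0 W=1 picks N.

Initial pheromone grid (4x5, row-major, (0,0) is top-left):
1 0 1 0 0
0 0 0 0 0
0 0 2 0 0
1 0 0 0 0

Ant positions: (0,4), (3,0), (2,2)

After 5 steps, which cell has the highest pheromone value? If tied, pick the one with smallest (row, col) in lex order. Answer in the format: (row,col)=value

Step 1: ant0:(0,4)->S->(1,4) | ant1:(3,0)->N->(2,0) | ant2:(2,2)->N->(1,2)
  grid max=1 at (1,2)
Step 2: ant0:(1,4)->N->(0,4) | ant1:(2,0)->N->(1,0) | ant2:(1,2)->S->(2,2)
  grid max=2 at (2,2)
Step 3: ant0:(0,4)->S->(1,4) | ant1:(1,0)->N->(0,0) | ant2:(2,2)->N->(1,2)
  grid max=1 at (0,0)
Step 4: ant0:(1,4)->N->(0,4) | ant1:(0,0)->E->(0,1) | ant2:(1,2)->S->(2,2)
  grid max=2 at (2,2)
Step 5: ant0:(0,4)->S->(1,4) | ant1:(0,1)->E->(0,2) | ant2:(2,2)->N->(1,2)
  grid max=1 at (0,2)
Final grid:
  0 0 1 0 0
  0 0 1 0 1
  0 0 1 0 0
  0 0 0 0 0
Max pheromone 1 at (0,2)

Answer: (0,2)=1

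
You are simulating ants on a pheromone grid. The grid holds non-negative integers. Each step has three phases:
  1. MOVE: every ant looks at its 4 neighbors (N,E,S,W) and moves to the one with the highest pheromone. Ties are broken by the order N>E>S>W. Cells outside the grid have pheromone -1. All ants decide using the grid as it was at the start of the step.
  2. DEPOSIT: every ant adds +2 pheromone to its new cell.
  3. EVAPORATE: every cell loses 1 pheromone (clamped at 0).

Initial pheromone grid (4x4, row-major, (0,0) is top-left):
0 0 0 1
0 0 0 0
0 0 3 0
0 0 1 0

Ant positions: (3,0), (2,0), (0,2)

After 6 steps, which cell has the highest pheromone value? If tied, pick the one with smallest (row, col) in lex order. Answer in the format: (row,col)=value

Step 1: ant0:(3,0)->N->(2,0) | ant1:(2,0)->N->(1,0) | ant2:(0,2)->E->(0,3)
  grid max=2 at (0,3)
Step 2: ant0:(2,0)->N->(1,0) | ant1:(1,0)->S->(2,0) | ant2:(0,3)->S->(1,3)
  grid max=2 at (1,0)
Step 3: ant0:(1,0)->S->(2,0) | ant1:(2,0)->N->(1,0) | ant2:(1,3)->N->(0,3)
  grid max=3 at (1,0)
Step 4: ant0:(2,0)->N->(1,0) | ant1:(1,0)->S->(2,0) | ant2:(0,3)->S->(1,3)
  grid max=4 at (1,0)
Step 5: ant0:(1,0)->S->(2,0) | ant1:(2,0)->N->(1,0) | ant2:(1,3)->N->(0,3)
  grid max=5 at (1,0)
Step 6: ant0:(2,0)->N->(1,0) | ant1:(1,0)->S->(2,0) | ant2:(0,3)->S->(1,3)
  grid max=6 at (1,0)
Final grid:
  0 0 0 1
  6 0 0 1
  6 0 0 0
  0 0 0 0
Max pheromone 6 at (1,0)

Answer: (1,0)=6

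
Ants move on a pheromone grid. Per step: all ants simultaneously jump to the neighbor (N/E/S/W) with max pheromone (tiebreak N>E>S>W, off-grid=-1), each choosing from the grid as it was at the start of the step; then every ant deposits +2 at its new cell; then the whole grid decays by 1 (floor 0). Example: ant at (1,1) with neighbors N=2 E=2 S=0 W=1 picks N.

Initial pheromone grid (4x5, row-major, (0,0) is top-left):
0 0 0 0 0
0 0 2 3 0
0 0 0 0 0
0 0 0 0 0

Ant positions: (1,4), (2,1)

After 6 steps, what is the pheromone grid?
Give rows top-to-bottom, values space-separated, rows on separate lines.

After step 1: ants at (1,3),(1,1)
  0 0 0 0 0
  0 1 1 4 0
  0 0 0 0 0
  0 0 0 0 0
After step 2: ants at (1,2),(1,2)
  0 0 0 0 0
  0 0 4 3 0
  0 0 0 0 0
  0 0 0 0 0
After step 3: ants at (1,3),(1,3)
  0 0 0 0 0
  0 0 3 6 0
  0 0 0 0 0
  0 0 0 0 0
After step 4: ants at (1,2),(1,2)
  0 0 0 0 0
  0 0 6 5 0
  0 0 0 0 0
  0 0 0 0 0
After step 5: ants at (1,3),(1,3)
  0 0 0 0 0
  0 0 5 8 0
  0 0 0 0 0
  0 0 0 0 0
After step 6: ants at (1,2),(1,2)
  0 0 0 0 0
  0 0 8 7 0
  0 0 0 0 0
  0 0 0 0 0

0 0 0 0 0
0 0 8 7 0
0 0 0 0 0
0 0 0 0 0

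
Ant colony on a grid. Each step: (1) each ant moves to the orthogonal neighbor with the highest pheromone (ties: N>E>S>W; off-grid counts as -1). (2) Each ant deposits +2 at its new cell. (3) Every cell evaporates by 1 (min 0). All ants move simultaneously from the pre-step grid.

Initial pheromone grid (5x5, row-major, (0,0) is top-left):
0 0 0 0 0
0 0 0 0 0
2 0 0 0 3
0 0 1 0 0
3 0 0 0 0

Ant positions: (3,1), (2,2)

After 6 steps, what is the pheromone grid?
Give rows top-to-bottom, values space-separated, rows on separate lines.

After step 1: ants at (3,2),(3,2)
  0 0 0 0 0
  0 0 0 0 0
  1 0 0 0 2
  0 0 4 0 0
  2 0 0 0 0
After step 2: ants at (2,2),(2,2)
  0 0 0 0 0
  0 0 0 0 0
  0 0 3 0 1
  0 0 3 0 0
  1 0 0 0 0
After step 3: ants at (3,2),(3,2)
  0 0 0 0 0
  0 0 0 0 0
  0 0 2 0 0
  0 0 6 0 0
  0 0 0 0 0
After step 4: ants at (2,2),(2,2)
  0 0 0 0 0
  0 0 0 0 0
  0 0 5 0 0
  0 0 5 0 0
  0 0 0 0 0
After step 5: ants at (3,2),(3,2)
  0 0 0 0 0
  0 0 0 0 0
  0 0 4 0 0
  0 0 8 0 0
  0 0 0 0 0
After step 6: ants at (2,2),(2,2)
  0 0 0 0 0
  0 0 0 0 0
  0 0 7 0 0
  0 0 7 0 0
  0 0 0 0 0

0 0 0 0 0
0 0 0 0 0
0 0 7 0 0
0 0 7 0 0
0 0 0 0 0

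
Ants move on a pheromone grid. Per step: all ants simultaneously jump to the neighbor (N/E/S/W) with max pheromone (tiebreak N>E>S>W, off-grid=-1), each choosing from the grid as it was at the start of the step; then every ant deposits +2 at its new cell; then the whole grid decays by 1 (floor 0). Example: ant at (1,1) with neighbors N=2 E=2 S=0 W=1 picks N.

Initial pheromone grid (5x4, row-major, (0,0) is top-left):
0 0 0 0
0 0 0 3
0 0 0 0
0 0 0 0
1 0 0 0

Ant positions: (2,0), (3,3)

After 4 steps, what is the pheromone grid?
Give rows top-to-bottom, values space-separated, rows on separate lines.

After step 1: ants at (1,0),(2,3)
  0 0 0 0
  1 0 0 2
  0 0 0 1
  0 0 0 0
  0 0 0 0
After step 2: ants at (0,0),(1,3)
  1 0 0 0
  0 0 0 3
  0 0 0 0
  0 0 0 0
  0 0 0 0
After step 3: ants at (0,1),(0,3)
  0 1 0 1
  0 0 0 2
  0 0 0 0
  0 0 0 0
  0 0 0 0
After step 4: ants at (0,2),(1,3)
  0 0 1 0
  0 0 0 3
  0 0 0 0
  0 0 0 0
  0 0 0 0

0 0 1 0
0 0 0 3
0 0 0 0
0 0 0 0
0 0 0 0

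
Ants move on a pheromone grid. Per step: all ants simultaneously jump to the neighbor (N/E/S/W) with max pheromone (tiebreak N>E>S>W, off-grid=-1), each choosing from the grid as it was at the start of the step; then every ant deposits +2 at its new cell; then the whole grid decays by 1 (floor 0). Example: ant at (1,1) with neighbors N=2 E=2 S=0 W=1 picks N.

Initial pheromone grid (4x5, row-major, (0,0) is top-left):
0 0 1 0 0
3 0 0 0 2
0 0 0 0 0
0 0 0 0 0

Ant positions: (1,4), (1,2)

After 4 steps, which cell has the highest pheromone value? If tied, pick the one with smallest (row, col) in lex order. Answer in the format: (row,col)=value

Step 1: ant0:(1,4)->N->(0,4) | ant1:(1,2)->N->(0,2)
  grid max=2 at (0,2)
Step 2: ant0:(0,4)->S->(1,4) | ant1:(0,2)->E->(0,3)
  grid max=2 at (1,4)
Step 3: ant0:(1,4)->N->(0,4) | ant1:(0,3)->W->(0,2)
  grid max=2 at (0,2)
Step 4: ant0:(0,4)->S->(1,4) | ant1:(0,2)->E->(0,3)
  grid max=2 at (1,4)
Final grid:
  0 0 1 1 0
  0 0 0 0 2
  0 0 0 0 0
  0 0 0 0 0
Max pheromone 2 at (1,4)

Answer: (1,4)=2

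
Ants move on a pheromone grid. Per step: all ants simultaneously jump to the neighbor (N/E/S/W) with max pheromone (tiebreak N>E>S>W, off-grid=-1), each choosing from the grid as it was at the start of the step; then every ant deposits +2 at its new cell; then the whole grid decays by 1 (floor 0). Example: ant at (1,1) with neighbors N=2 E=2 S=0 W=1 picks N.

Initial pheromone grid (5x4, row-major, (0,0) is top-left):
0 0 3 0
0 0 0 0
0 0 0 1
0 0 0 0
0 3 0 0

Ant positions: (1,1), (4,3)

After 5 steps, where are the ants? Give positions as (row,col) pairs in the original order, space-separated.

Step 1: ant0:(1,1)->N->(0,1) | ant1:(4,3)->N->(3,3)
  grid max=2 at (0,2)
Step 2: ant0:(0,1)->E->(0,2) | ant1:(3,3)->N->(2,3)
  grid max=3 at (0,2)
Step 3: ant0:(0,2)->E->(0,3) | ant1:(2,3)->N->(1,3)
  grid max=2 at (0,2)
Step 4: ant0:(0,3)->W->(0,2) | ant1:(1,3)->N->(0,3)
  grid max=3 at (0,2)
Step 5: ant0:(0,2)->E->(0,3) | ant1:(0,3)->W->(0,2)
  grid max=4 at (0,2)

(0,3) (0,2)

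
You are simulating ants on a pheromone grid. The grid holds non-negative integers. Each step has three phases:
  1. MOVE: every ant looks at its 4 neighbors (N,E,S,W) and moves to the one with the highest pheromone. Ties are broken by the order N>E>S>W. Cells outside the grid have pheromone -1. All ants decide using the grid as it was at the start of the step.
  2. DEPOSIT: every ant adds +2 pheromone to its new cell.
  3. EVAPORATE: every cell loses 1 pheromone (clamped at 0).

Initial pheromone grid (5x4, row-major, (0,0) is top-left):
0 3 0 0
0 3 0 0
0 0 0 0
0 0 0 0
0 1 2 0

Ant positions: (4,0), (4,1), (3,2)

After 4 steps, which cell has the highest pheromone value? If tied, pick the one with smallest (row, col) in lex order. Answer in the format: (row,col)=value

Step 1: ant0:(4,0)->E->(4,1) | ant1:(4,1)->E->(4,2) | ant2:(3,2)->S->(4,2)
  grid max=5 at (4,2)
Step 2: ant0:(4,1)->E->(4,2) | ant1:(4,2)->W->(4,1) | ant2:(4,2)->W->(4,1)
  grid max=6 at (4,2)
Step 3: ant0:(4,2)->W->(4,1) | ant1:(4,1)->E->(4,2) | ant2:(4,1)->E->(4,2)
  grid max=9 at (4,2)
Step 4: ant0:(4,1)->E->(4,2) | ant1:(4,2)->W->(4,1) | ant2:(4,2)->W->(4,1)
  grid max=10 at (4,2)
Final grid:
  0 0 0 0
  0 0 0 0
  0 0 0 0
  0 0 0 0
  0 9 10 0
Max pheromone 10 at (4,2)

Answer: (4,2)=10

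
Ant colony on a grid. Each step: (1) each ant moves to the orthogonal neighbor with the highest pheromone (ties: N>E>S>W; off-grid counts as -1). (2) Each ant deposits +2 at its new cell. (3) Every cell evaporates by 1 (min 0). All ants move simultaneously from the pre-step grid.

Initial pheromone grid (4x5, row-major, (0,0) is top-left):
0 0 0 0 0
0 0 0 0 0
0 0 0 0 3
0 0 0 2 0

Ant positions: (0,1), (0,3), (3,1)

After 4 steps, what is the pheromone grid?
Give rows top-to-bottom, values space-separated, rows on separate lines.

After step 1: ants at (0,2),(0,4),(2,1)
  0 0 1 0 1
  0 0 0 0 0
  0 1 0 0 2
  0 0 0 1 0
After step 2: ants at (0,3),(1,4),(1,1)
  0 0 0 1 0
  0 1 0 0 1
  0 0 0 0 1
  0 0 0 0 0
After step 3: ants at (0,4),(2,4),(0,1)
  0 1 0 0 1
  0 0 0 0 0
  0 0 0 0 2
  0 0 0 0 0
After step 4: ants at (1,4),(1,4),(0,2)
  0 0 1 0 0
  0 0 0 0 3
  0 0 0 0 1
  0 0 0 0 0

0 0 1 0 0
0 0 0 0 3
0 0 0 0 1
0 0 0 0 0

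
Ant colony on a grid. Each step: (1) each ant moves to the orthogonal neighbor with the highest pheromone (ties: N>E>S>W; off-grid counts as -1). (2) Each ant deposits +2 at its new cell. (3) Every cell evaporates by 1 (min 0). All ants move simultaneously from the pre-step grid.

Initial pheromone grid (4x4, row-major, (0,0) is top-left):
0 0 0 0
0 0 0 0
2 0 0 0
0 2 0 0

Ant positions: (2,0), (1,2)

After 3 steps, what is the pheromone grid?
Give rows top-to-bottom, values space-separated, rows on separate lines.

After step 1: ants at (1,0),(0,2)
  0 0 1 0
  1 0 0 0
  1 0 0 0
  0 1 0 0
After step 2: ants at (2,0),(0,3)
  0 0 0 1
  0 0 0 0
  2 0 0 0
  0 0 0 0
After step 3: ants at (1,0),(1,3)
  0 0 0 0
  1 0 0 1
  1 0 0 0
  0 0 0 0

0 0 0 0
1 0 0 1
1 0 0 0
0 0 0 0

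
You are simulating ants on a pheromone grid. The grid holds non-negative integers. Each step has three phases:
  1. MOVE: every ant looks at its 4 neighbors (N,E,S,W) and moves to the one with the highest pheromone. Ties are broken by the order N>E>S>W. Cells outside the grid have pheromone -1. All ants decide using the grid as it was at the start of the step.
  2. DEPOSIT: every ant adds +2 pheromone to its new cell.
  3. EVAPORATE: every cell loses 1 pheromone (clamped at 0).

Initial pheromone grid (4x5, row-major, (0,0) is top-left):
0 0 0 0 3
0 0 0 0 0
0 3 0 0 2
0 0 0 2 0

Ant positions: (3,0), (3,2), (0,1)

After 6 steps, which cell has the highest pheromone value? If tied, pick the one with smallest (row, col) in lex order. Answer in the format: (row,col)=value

Step 1: ant0:(3,0)->N->(2,0) | ant1:(3,2)->E->(3,3) | ant2:(0,1)->E->(0,2)
  grid max=3 at (3,3)
Step 2: ant0:(2,0)->E->(2,1) | ant1:(3,3)->N->(2,3) | ant2:(0,2)->E->(0,3)
  grid max=3 at (2,1)
Step 3: ant0:(2,1)->N->(1,1) | ant1:(2,3)->S->(3,3) | ant2:(0,3)->E->(0,4)
  grid max=3 at (3,3)
Step 4: ant0:(1,1)->S->(2,1) | ant1:(3,3)->N->(2,3) | ant2:(0,4)->S->(1,4)
  grid max=3 at (2,1)
Step 5: ant0:(2,1)->N->(1,1) | ant1:(2,3)->S->(3,3) | ant2:(1,4)->N->(0,4)
  grid max=3 at (3,3)
Step 6: ant0:(1,1)->S->(2,1) | ant1:(3,3)->N->(2,3) | ant2:(0,4)->S->(1,4)
  grid max=3 at (2,1)
Final grid:
  0 0 0 0 1
  0 0 0 0 1
  0 3 0 1 0
  0 0 0 2 0
Max pheromone 3 at (2,1)

Answer: (2,1)=3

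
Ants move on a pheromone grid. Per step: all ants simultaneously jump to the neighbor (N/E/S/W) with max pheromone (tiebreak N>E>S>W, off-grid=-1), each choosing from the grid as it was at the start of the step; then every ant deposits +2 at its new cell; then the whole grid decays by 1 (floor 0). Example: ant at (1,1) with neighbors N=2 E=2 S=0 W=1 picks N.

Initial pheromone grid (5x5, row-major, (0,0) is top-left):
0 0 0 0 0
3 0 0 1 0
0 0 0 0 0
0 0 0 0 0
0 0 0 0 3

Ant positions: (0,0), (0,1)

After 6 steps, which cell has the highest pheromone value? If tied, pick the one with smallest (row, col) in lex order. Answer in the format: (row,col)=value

Step 1: ant0:(0,0)->S->(1,0) | ant1:(0,1)->E->(0,2)
  grid max=4 at (1,0)
Step 2: ant0:(1,0)->N->(0,0) | ant1:(0,2)->E->(0,3)
  grid max=3 at (1,0)
Step 3: ant0:(0,0)->S->(1,0) | ant1:(0,3)->E->(0,4)
  grid max=4 at (1,0)
Step 4: ant0:(1,0)->N->(0,0) | ant1:(0,4)->S->(1,4)
  grid max=3 at (1,0)
Step 5: ant0:(0,0)->S->(1,0) | ant1:(1,4)->N->(0,4)
  grid max=4 at (1,0)
Step 6: ant0:(1,0)->N->(0,0) | ant1:(0,4)->S->(1,4)
  grid max=3 at (1,0)
Final grid:
  1 0 0 0 0
  3 0 0 0 1
  0 0 0 0 0
  0 0 0 0 0
  0 0 0 0 0
Max pheromone 3 at (1,0)

Answer: (1,0)=3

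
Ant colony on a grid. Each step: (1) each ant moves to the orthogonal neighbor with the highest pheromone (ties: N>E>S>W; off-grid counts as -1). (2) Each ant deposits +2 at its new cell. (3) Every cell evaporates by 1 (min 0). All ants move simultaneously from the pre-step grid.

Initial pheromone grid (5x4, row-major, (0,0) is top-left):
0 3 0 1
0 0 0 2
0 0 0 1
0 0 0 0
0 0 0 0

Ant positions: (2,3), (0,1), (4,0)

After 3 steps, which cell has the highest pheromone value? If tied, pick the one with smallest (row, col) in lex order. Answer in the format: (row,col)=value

Step 1: ant0:(2,3)->N->(1,3) | ant1:(0,1)->E->(0,2) | ant2:(4,0)->N->(3,0)
  grid max=3 at (1,3)
Step 2: ant0:(1,3)->N->(0,3) | ant1:(0,2)->W->(0,1) | ant2:(3,0)->N->(2,0)
  grid max=3 at (0,1)
Step 3: ant0:(0,3)->S->(1,3) | ant1:(0,1)->E->(0,2) | ant2:(2,0)->N->(1,0)
  grid max=3 at (1,3)
Final grid:
  0 2 1 0
  1 0 0 3
  0 0 0 0
  0 0 0 0
  0 0 0 0
Max pheromone 3 at (1,3)

Answer: (1,3)=3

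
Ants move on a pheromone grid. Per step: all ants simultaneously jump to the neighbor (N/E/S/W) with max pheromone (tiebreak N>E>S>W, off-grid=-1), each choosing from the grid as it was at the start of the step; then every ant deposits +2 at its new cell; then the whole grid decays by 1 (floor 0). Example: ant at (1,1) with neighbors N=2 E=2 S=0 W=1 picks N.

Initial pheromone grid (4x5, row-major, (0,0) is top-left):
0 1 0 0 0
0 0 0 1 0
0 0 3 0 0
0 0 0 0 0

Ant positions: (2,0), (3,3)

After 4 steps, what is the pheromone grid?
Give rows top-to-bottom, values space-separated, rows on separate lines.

After step 1: ants at (1,0),(2,3)
  0 0 0 0 0
  1 0 0 0 0
  0 0 2 1 0
  0 0 0 0 0
After step 2: ants at (0,0),(2,2)
  1 0 0 0 0
  0 0 0 0 0
  0 0 3 0 0
  0 0 0 0 0
After step 3: ants at (0,1),(1,2)
  0 1 0 0 0
  0 0 1 0 0
  0 0 2 0 0
  0 0 0 0 0
After step 4: ants at (0,2),(2,2)
  0 0 1 0 0
  0 0 0 0 0
  0 0 3 0 0
  0 0 0 0 0

0 0 1 0 0
0 0 0 0 0
0 0 3 0 0
0 0 0 0 0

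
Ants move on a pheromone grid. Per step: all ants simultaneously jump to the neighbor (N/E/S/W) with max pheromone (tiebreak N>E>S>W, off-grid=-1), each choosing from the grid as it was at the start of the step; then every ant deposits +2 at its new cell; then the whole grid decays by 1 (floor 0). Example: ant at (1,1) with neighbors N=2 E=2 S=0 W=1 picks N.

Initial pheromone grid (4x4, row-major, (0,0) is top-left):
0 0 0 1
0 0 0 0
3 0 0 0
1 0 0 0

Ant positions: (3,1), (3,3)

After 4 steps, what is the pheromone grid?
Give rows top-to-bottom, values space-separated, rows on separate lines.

After step 1: ants at (3,0),(2,3)
  0 0 0 0
  0 0 0 0
  2 0 0 1
  2 0 0 0
After step 2: ants at (2,0),(1,3)
  0 0 0 0
  0 0 0 1
  3 0 0 0
  1 0 0 0
After step 3: ants at (3,0),(0,3)
  0 0 0 1
  0 0 0 0
  2 0 0 0
  2 0 0 0
After step 4: ants at (2,0),(1,3)
  0 0 0 0
  0 0 0 1
  3 0 0 0
  1 0 0 0

0 0 0 0
0 0 0 1
3 0 0 0
1 0 0 0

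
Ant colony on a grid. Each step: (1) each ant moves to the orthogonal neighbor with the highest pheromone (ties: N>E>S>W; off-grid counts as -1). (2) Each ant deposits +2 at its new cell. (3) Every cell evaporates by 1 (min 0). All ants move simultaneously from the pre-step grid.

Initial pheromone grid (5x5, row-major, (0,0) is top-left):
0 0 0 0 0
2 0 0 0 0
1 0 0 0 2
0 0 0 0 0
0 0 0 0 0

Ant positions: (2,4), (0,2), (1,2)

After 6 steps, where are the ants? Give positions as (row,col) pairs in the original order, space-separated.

Step 1: ant0:(2,4)->N->(1,4) | ant1:(0,2)->E->(0,3) | ant2:(1,2)->N->(0,2)
  grid max=1 at (0,2)
Step 2: ant0:(1,4)->S->(2,4) | ant1:(0,3)->W->(0,2) | ant2:(0,2)->E->(0,3)
  grid max=2 at (0,2)
Step 3: ant0:(2,4)->N->(1,4) | ant1:(0,2)->E->(0,3) | ant2:(0,3)->W->(0,2)
  grid max=3 at (0,2)
Step 4: ant0:(1,4)->S->(2,4) | ant1:(0,3)->W->(0,2) | ant2:(0,2)->E->(0,3)
  grid max=4 at (0,2)
Step 5: ant0:(2,4)->N->(1,4) | ant1:(0,2)->E->(0,3) | ant2:(0,3)->W->(0,2)
  grid max=5 at (0,2)
Step 6: ant0:(1,4)->S->(2,4) | ant1:(0,3)->W->(0,2) | ant2:(0,2)->E->(0,3)
  grid max=6 at (0,2)

(2,4) (0,2) (0,3)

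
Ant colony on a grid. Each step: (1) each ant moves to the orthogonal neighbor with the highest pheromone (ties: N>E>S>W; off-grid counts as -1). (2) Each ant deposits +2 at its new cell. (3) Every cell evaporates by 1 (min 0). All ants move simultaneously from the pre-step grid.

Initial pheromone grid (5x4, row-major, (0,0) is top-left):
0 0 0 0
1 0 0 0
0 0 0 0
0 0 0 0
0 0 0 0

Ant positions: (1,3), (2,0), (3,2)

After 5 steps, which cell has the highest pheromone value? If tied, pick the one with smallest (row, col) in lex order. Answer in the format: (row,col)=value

Answer: (1,2)=4

Derivation:
Step 1: ant0:(1,3)->N->(0,3) | ant1:(2,0)->N->(1,0) | ant2:(3,2)->N->(2,2)
  grid max=2 at (1,0)
Step 2: ant0:(0,3)->S->(1,3) | ant1:(1,0)->N->(0,0) | ant2:(2,2)->N->(1,2)
  grid max=1 at (0,0)
Step 3: ant0:(1,3)->W->(1,2) | ant1:(0,0)->S->(1,0) | ant2:(1,2)->E->(1,3)
  grid max=2 at (1,0)
Step 4: ant0:(1,2)->E->(1,3) | ant1:(1,0)->N->(0,0) | ant2:(1,3)->W->(1,2)
  grid max=3 at (1,2)
Step 5: ant0:(1,3)->W->(1,2) | ant1:(0,0)->S->(1,0) | ant2:(1,2)->E->(1,3)
  grid max=4 at (1,2)
Final grid:
  0 0 0 0
  2 0 4 4
  0 0 0 0
  0 0 0 0
  0 0 0 0
Max pheromone 4 at (1,2)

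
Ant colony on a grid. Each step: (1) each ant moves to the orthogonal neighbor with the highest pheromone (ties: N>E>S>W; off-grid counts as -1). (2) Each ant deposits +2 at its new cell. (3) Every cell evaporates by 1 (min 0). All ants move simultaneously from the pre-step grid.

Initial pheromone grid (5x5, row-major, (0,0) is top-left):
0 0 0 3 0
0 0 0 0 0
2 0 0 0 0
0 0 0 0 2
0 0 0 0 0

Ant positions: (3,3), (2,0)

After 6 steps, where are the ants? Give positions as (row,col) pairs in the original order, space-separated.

Step 1: ant0:(3,3)->E->(3,4) | ant1:(2,0)->N->(1,0)
  grid max=3 at (3,4)
Step 2: ant0:(3,4)->N->(2,4) | ant1:(1,0)->S->(2,0)
  grid max=2 at (2,0)
Step 3: ant0:(2,4)->S->(3,4) | ant1:(2,0)->N->(1,0)
  grid max=3 at (3,4)
Step 4: ant0:(3,4)->N->(2,4) | ant1:(1,0)->S->(2,0)
  grid max=2 at (2,0)
Step 5: ant0:(2,4)->S->(3,4) | ant1:(2,0)->N->(1,0)
  grid max=3 at (3,4)
Step 6: ant0:(3,4)->N->(2,4) | ant1:(1,0)->S->(2,0)
  grid max=2 at (2,0)

(2,4) (2,0)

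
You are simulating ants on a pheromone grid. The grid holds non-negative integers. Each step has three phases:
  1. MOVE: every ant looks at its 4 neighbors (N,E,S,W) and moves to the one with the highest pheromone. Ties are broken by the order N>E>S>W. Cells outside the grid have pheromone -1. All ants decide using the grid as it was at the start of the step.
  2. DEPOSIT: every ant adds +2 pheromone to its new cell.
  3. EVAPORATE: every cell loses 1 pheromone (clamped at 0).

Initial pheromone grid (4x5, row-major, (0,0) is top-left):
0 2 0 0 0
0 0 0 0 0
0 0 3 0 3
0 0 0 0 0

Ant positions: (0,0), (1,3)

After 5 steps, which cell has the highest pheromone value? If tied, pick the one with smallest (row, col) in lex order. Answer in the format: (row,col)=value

Step 1: ant0:(0,0)->E->(0,1) | ant1:(1,3)->N->(0,3)
  grid max=3 at (0,1)
Step 2: ant0:(0,1)->E->(0,2) | ant1:(0,3)->E->(0,4)
  grid max=2 at (0,1)
Step 3: ant0:(0,2)->W->(0,1) | ant1:(0,4)->S->(1,4)
  grid max=3 at (0,1)
Step 4: ant0:(0,1)->E->(0,2) | ant1:(1,4)->N->(0,4)
  grid max=2 at (0,1)
Step 5: ant0:(0,2)->W->(0,1) | ant1:(0,4)->S->(1,4)
  grid max=3 at (0,1)
Final grid:
  0 3 0 0 0
  0 0 0 0 1
  0 0 0 0 0
  0 0 0 0 0
Max pheromone 3 at (0,1)

Answer: (0,1)=3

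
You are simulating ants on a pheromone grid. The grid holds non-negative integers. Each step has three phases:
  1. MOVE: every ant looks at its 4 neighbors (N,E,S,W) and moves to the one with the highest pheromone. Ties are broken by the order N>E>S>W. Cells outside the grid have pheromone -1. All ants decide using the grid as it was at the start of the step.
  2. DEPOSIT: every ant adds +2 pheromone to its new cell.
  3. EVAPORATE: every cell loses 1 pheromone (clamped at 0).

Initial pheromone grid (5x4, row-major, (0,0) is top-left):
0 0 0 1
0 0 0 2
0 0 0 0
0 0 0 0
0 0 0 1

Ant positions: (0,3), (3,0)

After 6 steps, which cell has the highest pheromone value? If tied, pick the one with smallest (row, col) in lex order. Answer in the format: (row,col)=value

Step 1: ant0:(0,3)->S->(1,3) | ant1:(3,0)->N->(2,0)
  grid max=3 at (1,3)
Step 2: ant0:(1,3)->N->(0,3) | ant1:(2,0)->N->(1,0)
  grid max=2 at (1,3)
Step 3: ant0:(0,3)->S->(1,3) | ant1:(1,0)->N->(0,0)
  grid max=3 at (1,3)
Step 4: ant0:(1,3)->N->(0,3) | ant1:(0,0)->E->(0,1)
  grid max=2 at (1,3)
Step 5: ant0:(0,3)->S->(1,3) | ant1:(0,1)->E->(0,2)
  grid max=3 at (1,3)
Step 6: ant0:(1,3)->N->(0,3) | ant1:(0,2)->E->(0,3)
  grid max=3 at (0,3)
Final grid:
  0 0 0 3
  0 0 0 2
  0 0 0 0
  0 0 0 0
  0 0 0 0
Max pheromone 3 at (0,3)

Answer: (0,3)=3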